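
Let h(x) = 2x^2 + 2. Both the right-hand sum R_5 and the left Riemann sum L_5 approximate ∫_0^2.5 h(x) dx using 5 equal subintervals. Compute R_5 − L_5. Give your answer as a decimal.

6.25

R_5 = 18.75.
L_5 = 12.5.
R_5 − L_5 = 6.25.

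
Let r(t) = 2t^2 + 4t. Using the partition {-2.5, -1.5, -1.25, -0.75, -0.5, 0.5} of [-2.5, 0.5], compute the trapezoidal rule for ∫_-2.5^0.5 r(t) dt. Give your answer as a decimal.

-0.78125

Subinterval widths: 1, 0.25, 0.5, 0.25, 1.
r(-2.5) = 2.5, r(-1.5) = -1.5, r(-1.25) = -1.875, r(-0.75) = -1.875, r(-0.5) = -1.5, r(0.5) = 2.5.
On each subinterval the trapezoid contributes (Δt_i/2)·[r(t_{i-1}) + r(t_i)].
Sum = -0.78125.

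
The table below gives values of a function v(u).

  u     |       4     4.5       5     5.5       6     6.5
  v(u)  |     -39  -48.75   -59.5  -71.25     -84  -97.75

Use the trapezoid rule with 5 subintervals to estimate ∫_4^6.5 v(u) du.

Δu = 0.5.
T_5 = (0.5/2)·[(-39) + 2·(-48.75) + 2·(-59.5) + 2·(-71.25) + 2·(-84) + (-97.75)] = -165.9375.

-165.9375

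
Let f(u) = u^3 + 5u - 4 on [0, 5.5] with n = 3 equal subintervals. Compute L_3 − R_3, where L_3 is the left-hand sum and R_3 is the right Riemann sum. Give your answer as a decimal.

L_3 ≈ 130.090278.
R_3 ≈ 485.527778.
L_3 − R_3 = -355.4375.

-355.4375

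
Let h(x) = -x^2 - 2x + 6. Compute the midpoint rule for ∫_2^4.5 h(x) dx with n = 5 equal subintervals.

Δx = (4.5 − 2)/5 = 0.5.
Midpoints: 2.25, 2.75, 3.25, 3.75, 4.25.
h(2.25) = -3.5625, h(2.75) = -7.0625, h(3.25) = -11.0625, h(3.75) = -15.5625, h(4.25) = -20.5625.
Sum = Δx · [h(2.25) + h(2.75) + h(3.25) + h(3.75) + h(4.25)].
Sum = -28.90625.

-28.90625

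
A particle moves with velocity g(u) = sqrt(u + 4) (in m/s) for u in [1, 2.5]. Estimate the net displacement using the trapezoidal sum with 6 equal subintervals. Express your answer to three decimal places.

Δu = (2.5 − 1)/6 = 0.25.
g(1) ≈ 2.236, g(1.25) ≈ 2.291, g(1.5) ≈ 2.345, g(1.75) ≈ 2.398, g(2) ≈ 2.449, g(2.25) ≈ 2.500, g(2.5) ≈ 2.550.
T_6 = (Δu/2)·[g(u_0) + 2g(u_1) + ... + 2g(u_{5}) + g(u_6)].
Sum ≈ 3.594.

3.594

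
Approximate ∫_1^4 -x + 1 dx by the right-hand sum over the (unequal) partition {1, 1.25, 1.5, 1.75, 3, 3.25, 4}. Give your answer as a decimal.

-5.6875

Subinterval widths: 0.25, 0.25, 0.25, 1.25, 0.25, 0.75.
Right endpoints: 1.25, 1.5, 1.75, 3, 3.25, 4.
f(1.25) = -0.25, f(1.5) = -0.5, f(1.75) = -0.75, f(3) = -2, f(3.25) = -2.25, f(4) = -3.
Sum = Σ Δx_i · f(x_i).
Sum = -5.6875.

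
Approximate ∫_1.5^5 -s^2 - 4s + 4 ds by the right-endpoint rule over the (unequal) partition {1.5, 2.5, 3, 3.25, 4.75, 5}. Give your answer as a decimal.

Subinterval widths: 1, 0.5, 0.25, 1.5, 0.25.
Right endpoints: 2.5, 3, 3.25, 4.75, 5.
f(2.5) = -12.25, f(3) = -17, f(3.25) = -19.5625, f(4.75) = -37.5625, f(5) = -41.
Sum = Σ Δs_i · f(s_i).
Sum = -92.234375.

-92.234375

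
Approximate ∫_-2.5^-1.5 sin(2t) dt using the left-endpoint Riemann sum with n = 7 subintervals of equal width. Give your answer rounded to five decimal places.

0.71106

Δt = (-1.5 − (-2.5))/7 = 1/7.
Left endpoints: -2.5, -33/14, -31/14, -29/14, -27/14, -25/14, -23/14.
f(-2.5) ≈ 0.95892, f(-33/14) ≈ 1.00000, f(-31/14) ≈ 0.95999, f(-29/14) ≈ 0.84215, f(-27/14) ≈ 0.65603, f(-25/14) ≈ 0.41672, f(-23/14) ≈ 0.14362.
Sum = Δt · [f(-2.5) + f(-33/14) + f(-31/14) + ...].
Sum ≈ 0.71106.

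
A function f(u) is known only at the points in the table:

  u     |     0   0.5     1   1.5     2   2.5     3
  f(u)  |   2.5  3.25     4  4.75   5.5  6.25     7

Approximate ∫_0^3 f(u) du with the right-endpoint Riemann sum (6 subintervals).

Δu = 0.5.
Sum = 0.5·[3.25 + 4 + 4.75 + 5.5 + 6.25 + 7] = 15.375.

15.375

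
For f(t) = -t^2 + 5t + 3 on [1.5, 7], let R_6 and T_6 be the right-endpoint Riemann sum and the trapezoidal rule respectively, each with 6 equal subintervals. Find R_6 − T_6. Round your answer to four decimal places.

-8.8229

R_6 ≈ 10.573495.
T_6 ≈ 19.396412.
R_6 − T_6 ≈ -8.8229.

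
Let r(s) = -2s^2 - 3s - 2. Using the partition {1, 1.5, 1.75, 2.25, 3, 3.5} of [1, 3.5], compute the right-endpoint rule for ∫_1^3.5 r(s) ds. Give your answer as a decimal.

Subinterval widths: 0.5, 0.25, 0.5, 0.75, 0.5.
Right endpoints: 1.5, 1.75, 2.25, 3, 3.5.
r(1.5) = -11, r(1.75) = -13.375, r(2.25) = -18.875, r(3) = -29, r(3.5) = -37.
Sum = Σ Δs_i · r(s_i).
Sum = -58.53125.

-58.53125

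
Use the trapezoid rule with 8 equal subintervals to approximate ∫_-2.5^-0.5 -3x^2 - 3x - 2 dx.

Δx = (-0.5 − (-2.5))/8 = 0.25.
f(-2.5) = -13.25, f(-2.25) = -10.4375, f(-2) = -8, f(-1.75) = -5.9375, f(-1.5) = -4.25, f(-1.25) = -2.9375, f(-1) = -2, f(-0.75) = -1.4375, f(-0.5) = -1.25.
T_8 = (Δx/2)·[f(x_0) + 2f(x_1) + ... + 2f(x_{7}) + f(x_8)].
Sum = -10.5625.

-10.5625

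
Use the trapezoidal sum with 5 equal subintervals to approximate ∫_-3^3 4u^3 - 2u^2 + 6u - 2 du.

-50.88

Δu = (3 − (-3))/5 = 1.2.
f(-3) = -146, f(-1.8) = -42.608, f(-0.6) = -7.184, f(0.6) = 1.744, f(1.8) = 25.648, f(3) = 106.
T_5 = (Δu/2)·[f(u_0) + 2f(u_1) + ... + 2f(u_{4}) + f(u_5)].
Sum = -50.88.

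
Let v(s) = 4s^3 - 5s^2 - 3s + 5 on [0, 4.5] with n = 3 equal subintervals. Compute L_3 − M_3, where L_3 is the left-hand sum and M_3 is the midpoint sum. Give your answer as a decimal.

-131.625

L_3 = 100.125.
M_3 = 231.75.
L_3 − M_3 = -131.625.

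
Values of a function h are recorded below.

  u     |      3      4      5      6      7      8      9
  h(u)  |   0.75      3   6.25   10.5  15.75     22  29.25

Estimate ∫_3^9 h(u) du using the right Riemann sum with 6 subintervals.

86.75

Δu = 1.
Sum = 1·[3 + 6.25 + 10.5 + 15.75 + 22 + 29.25] = 86.75.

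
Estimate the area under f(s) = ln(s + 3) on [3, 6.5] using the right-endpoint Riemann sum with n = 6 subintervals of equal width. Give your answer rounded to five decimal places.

7.26901

Δs = (6.5 − 3)/6 = 7/12.
Right endpoints: 43/12, 25/6, 4.75, 16/3, 71/12, 6.5.
f(43/12) ≈ 1.88454, f(25/6) ≈ 1.96944, f(4.75) ≈ 2.04769, f(16/3) ≈ 2.12026, f(71/12) ≈ 2.18792, f(6.5) ≈ 2.25129.
Sum = Δs · [f(43/12) + f(25/6) + f(4.75) + ...].
Sum ≈ 7.26901.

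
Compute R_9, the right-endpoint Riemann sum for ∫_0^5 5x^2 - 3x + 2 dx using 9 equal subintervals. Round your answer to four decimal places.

212.6749

Δx = (5 − 0)/9 = 5/9.
Right endpoints: 5/9, 10/9, 5/3, 20/9, 25/9, 10/3, 35/9, 40/9, 5.
f(5/9) = 152/81, f(10/9) = 392/81, f(5/3) = 98/9, f(20/9) = 1622/81, f(25/9) = 2612/81, f(10/3) = 428/9, f(35/9) = 5342/81, f(40/9) = 7082/81, f(5) = 112.
Sum = Δx · [f(5/9) + f(10/9) + f(5/3) + ...].
Sum ≈ 212.6749.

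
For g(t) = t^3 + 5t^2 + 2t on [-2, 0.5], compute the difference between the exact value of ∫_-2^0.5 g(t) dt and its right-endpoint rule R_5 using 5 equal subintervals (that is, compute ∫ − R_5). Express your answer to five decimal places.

1.11979

Exact integral: ∫_-2^0.5 g(t) dt ≈ 5.8072917.
R_5 = 4.6875.
Error ≈ 5.8072917 − 4.6875 ≈ 1.11979.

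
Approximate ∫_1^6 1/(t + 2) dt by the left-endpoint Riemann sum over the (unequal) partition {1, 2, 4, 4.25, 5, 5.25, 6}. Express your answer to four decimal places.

1.1342

Subinterval widths: 1, 2, 0.25, 0.75, 0.25, 0.75.
Left endpoints: 1, 2, 4, 4.25, 5, 5.25.
f(1) = 1/3, f(2) = 0.25, f(4) = 1/6, f(4.25) = 0.16, f(5) = 1/7, f(5.25) = 4/29.
Sum = Σ Δt_i · f(t_i).
Sum ≈ 1.1342.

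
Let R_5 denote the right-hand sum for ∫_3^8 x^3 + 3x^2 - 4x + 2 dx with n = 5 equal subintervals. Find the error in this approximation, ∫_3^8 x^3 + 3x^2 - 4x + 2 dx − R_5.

-331.25

Exact integral: ∫_3^8 f(x) dx = 1388.75.
R_5 = 1720.
Error = 1388.75 − 1720 = -331.25.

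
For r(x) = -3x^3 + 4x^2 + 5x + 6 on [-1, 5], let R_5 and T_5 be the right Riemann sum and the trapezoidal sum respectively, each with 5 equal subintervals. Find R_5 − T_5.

-151.2

R_5 = -375.36.
T_5 = -224.16.
R_5 − T_5 = -151.2.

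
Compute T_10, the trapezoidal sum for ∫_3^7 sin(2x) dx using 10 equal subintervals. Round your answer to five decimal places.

Δx = (7 − 3)/10 = 0.4.
f(3) ≈ -0.27942, f(3.4) ≈ 0.49411, f(3.8) ≈ 0.96792, f(4.2) ≈ 0.85460, f(4.6) ≈ 0.22289, f(5) ≈ -0.54402, f(5.4) ≈ -0.98094, f(5.8) ≈ -0.82283, f(6.2) ≈ -0.16560, f(6.6) ≈ 0.59207, f(7) ≈ 0.99061.
T_10 = (Δx/2)·[f(x_0) + 2f(x_1) + ... + 2f(x_{9}) + f(x_10)].
Sum ≈ 0.38952.

0.38952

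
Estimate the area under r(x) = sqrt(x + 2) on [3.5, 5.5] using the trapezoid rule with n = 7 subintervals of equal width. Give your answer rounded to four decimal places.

Δx = (5.5 − 3.5)/7 = 2/7.
r(3.5) ≈ 2.3452, r(53/14) ≈ 2.4054, r(57/14) ≈ 2.4640, r(61/14) ≈ 2.5213, r(65/14) ≈ 2.5774, r(69/14) ≈ 2.6322, r(73/14) ≈ 2.6859, r(5.5) ≈ 2.7386.
T_7 = (Δx/2)·[r(x_0) + 2r(x_1) + ... + 2r(x_{6}) + r(x_7)].
Sum ≈ 5.0938.

5.0938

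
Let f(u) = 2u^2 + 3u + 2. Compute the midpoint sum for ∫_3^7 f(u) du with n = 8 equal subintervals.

Δu = (7 − 3)/8 = 0.5.
Midpoints: 3.25, 3.75, 4.25, 4.75, 5.25, 5.75, 6.25, 6.75.
f(3.25) = 32.875, f(3.75) = 41.375, f(4.25) = 50.875, f(4.75) = 61.375, f(5.25) = 72.875, f(5.75) = 85.375, f(6.25) = 98.875, f(6.75) = 113.375.
Sum = Δu · [f(3.25) + f(3.75) + f(4.25) + ...].
Sum = 278.5.

278.5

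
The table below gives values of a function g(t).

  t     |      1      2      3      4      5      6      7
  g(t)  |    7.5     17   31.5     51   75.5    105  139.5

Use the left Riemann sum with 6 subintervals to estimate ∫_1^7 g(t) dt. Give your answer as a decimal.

287.5

Δt = 1.
Sum = 1·[7.5 + 17 + 31.5 + 51 + 75.5 + 105] = 287.5.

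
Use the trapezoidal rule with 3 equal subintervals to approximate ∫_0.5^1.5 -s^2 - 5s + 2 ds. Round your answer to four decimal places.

Δs = (1.5 − 0.5)/3 = 1/3.
f(0.5) = -0.75, f(5/6) = -103/36, f(7/6) = -187/36, f(1.5) = -7.75.
T_3 = (Δs/2)·[f(s_0) + 2f(s_1) + 2f(s_2) + f(s_3)].
Sum ≈ -4.1019.

-4.1019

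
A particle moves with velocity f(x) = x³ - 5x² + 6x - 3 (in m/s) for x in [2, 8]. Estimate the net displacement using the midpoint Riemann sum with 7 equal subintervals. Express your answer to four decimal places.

338.3265

Δx = (8 − 2)/7 = 6/7.
Midpoints: 17/7, 23/7, 29/7, 5, 41/7, 47/7, 53/7.
f(17/7) = -1233/343, f(23/7) = -615/343, f(29/7) = 2451/343, f(5) = 27, f(41/7) = 21111/343, f(47/7) = 39297/343, f(53/7) = 65115/343.
Sum = Δx · [f(17/7) + f(23/7) + f(29/7) + ...].
Sum ≈ 338.3265.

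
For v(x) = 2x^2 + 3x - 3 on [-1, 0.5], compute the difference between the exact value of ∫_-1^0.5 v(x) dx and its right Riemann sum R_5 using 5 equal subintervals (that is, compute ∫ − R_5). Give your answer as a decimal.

Exact integral: ∫_-1^0.5 v(x) dx = -4.875.
R_5 = -4.38.
Error = -4.875 − (-4.38) = -0.495.

-0.495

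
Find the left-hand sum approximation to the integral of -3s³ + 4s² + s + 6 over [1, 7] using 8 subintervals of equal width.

-991.5

Δs = (7 − 1)/8 = 0.75.
Left endpoints: 1, 1.75, 2.5, 3.25, 4, 4.75, 5.5, 6.25.
f(1) = 8, f(1.75) = 3.921875, f(2.5) = -13.375, f(3.25) = -51.484375, f(4) = -118, f(4.75) = -220.515625, f(5.5) = -366.625, f(6.25) = -563.921875.
Sum = Δs · [f(1) + f(1.75) + f(2.5) + ...].
Sum = -991.5.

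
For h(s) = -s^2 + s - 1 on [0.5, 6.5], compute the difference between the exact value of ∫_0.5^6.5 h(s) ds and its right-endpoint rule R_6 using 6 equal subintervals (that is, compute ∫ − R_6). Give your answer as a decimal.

Exact integral: ∫_0.5^6.5 h(s) ds = -76.5.
R_6 = -95.5.
Error = -76.5 − (-95.5) = 19.

19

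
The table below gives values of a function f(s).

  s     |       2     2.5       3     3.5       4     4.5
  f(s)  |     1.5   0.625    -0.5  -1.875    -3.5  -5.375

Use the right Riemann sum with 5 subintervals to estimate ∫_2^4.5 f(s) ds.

Δs = 0.5.
Sum = 0.5·[0.625 + (-0.5) + (-1.875) + (-3.5) + (-5.375)] = -5.3125.

-5.3125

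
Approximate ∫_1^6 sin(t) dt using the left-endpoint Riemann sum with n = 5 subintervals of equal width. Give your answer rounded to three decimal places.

Δt = (6 − 1)/5 = 1.
Left endpoints: 1, 2, 3, 4, 5.
f(1) ≈ 0.841, f(2) ≈ 0.909, f(3) ≈ 0.141, f(4) ≈ -0.757, f(5) ≈ -0.959.
Sum = Δt · [f(1) + f(2) + f(3) + f(4) + f(5)].
Sum ≈ 0.176.

0.176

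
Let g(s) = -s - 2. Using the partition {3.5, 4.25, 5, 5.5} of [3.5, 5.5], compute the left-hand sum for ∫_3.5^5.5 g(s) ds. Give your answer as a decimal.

-12.3125

Subinterval widths: 0.75, 0.75, 0.5.
Left endpoints: 3.5, 4.25, 5.
g(3.5) = -5.5, g(4.25) = -6.25, g(5) = -7.
Sum = Σ Δs_i · g(s_i).
Sum = -12.3125.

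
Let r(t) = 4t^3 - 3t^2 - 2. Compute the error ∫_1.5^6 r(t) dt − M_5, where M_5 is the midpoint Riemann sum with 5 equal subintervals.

Exact integral: ∫_1.5^6 r(t) dt = 1069.3125.
M_5 = 1056.555.
Error = 1069.3125 − 1056.555 = 12.7575.

12.7575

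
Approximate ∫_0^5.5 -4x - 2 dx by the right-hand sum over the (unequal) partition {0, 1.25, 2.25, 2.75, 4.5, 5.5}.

Subinterval widths: 1.25, 1, 0.5, 1.75, 1.
Right endpoints: 1.25, 2.25, 2.75, 4.5, 5.5.
f(1.25) = -7, f(2.25) = -11, f(2.75) = -13, f(4.5) = -20, f(5.5) = -24.
Sum = Σ Δx_i · f(x_i).
Sum = -85.25.

-85.25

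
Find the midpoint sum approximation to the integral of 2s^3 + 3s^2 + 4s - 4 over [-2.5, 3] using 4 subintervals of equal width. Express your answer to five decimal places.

Δs = (3 − (-2.5))/4 = 1.375.
Midpoints: -1.8125, -0.4375, 0.9375, 2.3125.
f(-1.8125) = -27245/2048, f(-0.4375) = -10943/2048, f(0.9375) = 8263/2048, f(2.3125) = 94261/2048.
Sum = Δs · [f(-1.8125) + f(-0.4375) + f(0.9375) + f(2.3125)].
Sum ≈ 43.19434.

43.19434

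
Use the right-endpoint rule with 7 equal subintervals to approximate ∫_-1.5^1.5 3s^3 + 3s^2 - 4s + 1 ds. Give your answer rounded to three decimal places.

Δs = (1.5 − (-1.5))/7 = 3/7.
Right endpoints: -15/14, -9/14, -3/14, 3/14, 9/14, 15/14, 1.5.
f(-15/14) = 13829/2744, f(-9/14) = 11015/2744, f(-3/14) = 5393/2744, f(3/14) = 851/2744, f(9/14) = 1277/2744, f(15/14) = 10559/2744, f(1.5) = 11.875.
Sum = Δs · [f(-15/14) + f(-9/14) + f(-3/14) + ...].
Sum ≈ 11.793.

11.793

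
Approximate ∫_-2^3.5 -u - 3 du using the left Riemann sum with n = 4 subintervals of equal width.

-16.84375

Δu = (3.5 − (-2))/4 = 1.375.
Left endpoints: -2, -0.625, 0.75, 2.125.
f(-2) = -1, f(-0.625) = -2.375, f(0.75) = -3.75, f(2.125) = -5.125.
Sum = Δu · [f(-2) + f(-0.625) + f(0.75) + f(2.125)].
Sum = -16.84375.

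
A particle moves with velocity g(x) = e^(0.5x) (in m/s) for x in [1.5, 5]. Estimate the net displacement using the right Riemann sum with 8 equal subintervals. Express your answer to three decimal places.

Δx = (5 − 1.5)/8 = 0.4375.
Right endpoints: 1.9375, 2.375, 2.8125, 3.25, 3.6875, 4.125, 4.5625, 5.
g(1.9375) ≈ 2.635, g(2.375) ≈ 3.279, g(2.8125) ≈ 4.081, g(3.25) ≈ 5.078, g(3.6875) ≈ 6.320, g(4.125) ≈ 7.866, g(4.5625) ≈ 9.789, g(5) ≈ 12.182.
Sum = Δx · [g(1.9375) + g(2.375) + g(2.8125) + ...].
Sum ≈ 22.413.

22.413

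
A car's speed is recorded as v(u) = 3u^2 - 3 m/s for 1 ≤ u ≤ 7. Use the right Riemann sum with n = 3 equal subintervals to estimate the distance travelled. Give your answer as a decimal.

Δu = (7 − 1)/3 = 2.
Right endpoints: 3, 5, 7.
v(3) = 24, v(5) = 72, v(7) = 144.
Sum = Δu · [v(3) + v(5) + v(7)].
Sum = 480.

480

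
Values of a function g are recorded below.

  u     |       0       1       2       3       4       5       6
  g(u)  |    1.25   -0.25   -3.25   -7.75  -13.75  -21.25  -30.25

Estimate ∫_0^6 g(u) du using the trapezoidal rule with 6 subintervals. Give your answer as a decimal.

-60.75

Δu = 1.
T_6 = (1/2)·[1.25 + 2·(-0.25) + 2·(-3.25) + 2·(-7.75) + 2·(-13.75) + 2·(-21.25) + (-30.25)] = -60.75.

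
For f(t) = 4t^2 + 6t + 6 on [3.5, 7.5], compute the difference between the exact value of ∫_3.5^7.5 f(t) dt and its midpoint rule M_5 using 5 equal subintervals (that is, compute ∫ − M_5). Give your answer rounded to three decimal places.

0.853

Exact integral: ∫_3.5^7.5 f(t) dt ≈ 661.33333.
M_5 = 660.48.
Error ≈ 661.33333 − 660.48 ≈ 0.853.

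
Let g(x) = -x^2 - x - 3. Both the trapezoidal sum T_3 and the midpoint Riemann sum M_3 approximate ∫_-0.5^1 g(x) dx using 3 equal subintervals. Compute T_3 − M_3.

T_3 = -5.3125.
M_3 = -5.21875.
T_3 − M_3 = -0.09375.

-0.09375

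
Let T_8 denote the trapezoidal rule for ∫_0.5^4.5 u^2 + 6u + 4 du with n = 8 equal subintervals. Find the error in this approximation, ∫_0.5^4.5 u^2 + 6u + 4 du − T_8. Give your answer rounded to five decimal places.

-0.16667

Exact integral: ∫_0.5^4.5 f(u) du ≈ 106.3333333.
T_8 = 106.5.
Error ≈ 106.3333333 − 106.5 ≈ -0.16667.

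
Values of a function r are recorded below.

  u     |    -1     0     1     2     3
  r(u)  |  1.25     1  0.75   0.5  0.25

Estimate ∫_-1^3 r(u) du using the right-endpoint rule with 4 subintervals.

Δu = 1.
Sum = 1·[1 + 0.75 + 0.5 + 0.25] = 2.5.

2.5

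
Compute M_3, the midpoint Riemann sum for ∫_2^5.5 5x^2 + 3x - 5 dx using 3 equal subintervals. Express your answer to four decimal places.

283.8484

Δx = (5.5 − 2)/3 = 7/6.
Midpoints: 31/12, 3.75, 59/12.
f(31/12) = 5201/144, f(3.75) = 76.5625, f(59/12) = 18809/144.
Sum = Δx · [f(31/12) + f(3.75) + f(59/12)].
Sum ≈ 283.8484.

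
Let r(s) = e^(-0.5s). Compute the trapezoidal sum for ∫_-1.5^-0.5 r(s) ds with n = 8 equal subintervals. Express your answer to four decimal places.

1.6665

Δs = (-0.5 − (-1.5))/8 = 0.125.
r(-1.5) ≈ 2.1170, r(-1.375) ≈ 1.9887, r(-1.25) ≈ 1.8682, r(-1.125) ≈ 1.7551, r(-1) ≈ 1.6487, r(-0.875) ≈ 1.5488, r(-0.75) ≈ 1.4550, r(-0.625) ≈ 1.3668, r(-0.5) ≈ 1.2840.
T_8 = (Δs/2)·[r(s_0) + 2r(s_1) + ... + 2r(s_{7}) + r(s_8)].
Sum ≈ 1.6665.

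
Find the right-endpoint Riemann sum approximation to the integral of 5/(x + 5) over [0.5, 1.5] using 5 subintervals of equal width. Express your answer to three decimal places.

Δx = (1.5 − 0.5)/5 = 0.2.
Right endpoints: 0.7, 0.9, 1.1, 1.3, 1.5.
f(0.7) = 50/57, f(0.9) = 50/59, f(1.1) = 50/61, f(1.3) = 50/63, f(1.5) = 10/13.
Sum = Δx · [f(0.7) + f(0.9) + f(1.1) + f(1.3) + f(1.5)].
Sum ≈ 0.821.

0.821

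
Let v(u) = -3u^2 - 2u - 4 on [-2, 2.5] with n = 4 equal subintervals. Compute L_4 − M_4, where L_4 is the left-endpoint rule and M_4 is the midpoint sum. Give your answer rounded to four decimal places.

L_4 = -37.86328125.
M_4 ≈ -42.451172.
L_4 − M_4 ≈ 4.5879.

4.5879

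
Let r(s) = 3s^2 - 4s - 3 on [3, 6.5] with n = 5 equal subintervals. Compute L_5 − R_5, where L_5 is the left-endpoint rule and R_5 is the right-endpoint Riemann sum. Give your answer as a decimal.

L_5 = 141.47.
R_5 = 201.495.
L_5 − R_5 = -60.025.

-60.025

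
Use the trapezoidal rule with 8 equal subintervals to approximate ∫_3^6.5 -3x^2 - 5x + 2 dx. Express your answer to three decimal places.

Δx = (6.5 − 3)/8 = 0.4375.
f(3) = -40, f(3.4375) = -50.63671875, f(3.875) = -62.421875, f(4.3125) = -75.35546875, f(4.75) = -89.4375, f(5.1875) = -104.66796875, f(5.625) = -121.046875, f(6.0625) = -138.57421875, f(6.5) = -157.25.
T_8 = (Δx/2)·[f(x_0) + 2f(x_1) + ... + 2f(x_{7}) + f(x_8)].
Sum ≈ -324.085.

-324.085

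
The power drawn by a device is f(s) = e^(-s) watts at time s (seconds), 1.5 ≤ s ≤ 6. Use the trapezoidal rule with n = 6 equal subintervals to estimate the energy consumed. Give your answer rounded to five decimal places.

0.23090

Δs = (6 − 1.5)/6 = 0.75.
f(1.5) ≈ 0.22313, f(2.25) ≈ 0.10540, f(3) ≈ 0.04979, f(3.75) ≈ 0.02352, f(4.5) ≈ 0.01111, f(5.25) ≈ 0.00525, f(6) ≈ 0.00248.
T_6 = (Δs/2)·[f(s_0) + 2f(s_1) + ... + 2f(s_{5}) + f(s_6)].
Sum ≈ 0.23090.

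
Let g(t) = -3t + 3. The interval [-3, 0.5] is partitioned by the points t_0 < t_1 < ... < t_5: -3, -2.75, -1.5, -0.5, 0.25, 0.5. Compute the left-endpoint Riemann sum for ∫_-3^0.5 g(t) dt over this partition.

Subinterval widths: 0.25, 1.25, 1, 0.75, 0.25.
Left endpoints: -3, -2.75, -1.5, -0.5, 0.25.
g(-3) = 12, g(-2.75) = 11.25, g(-1.5) = 7.5, g(-0.5) = 4.5, g(0.25) = 2.25.
Sum = Σ Δt_i · g(t_i).
Sum = 28.5.

28.5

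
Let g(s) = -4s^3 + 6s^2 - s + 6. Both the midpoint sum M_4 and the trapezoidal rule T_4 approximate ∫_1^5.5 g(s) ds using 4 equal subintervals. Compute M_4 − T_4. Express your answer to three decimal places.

M_4 ≈ -555.27539.
T_4 = -602.26171875.
M_4 − T_4 ≈ 46.986.

46.986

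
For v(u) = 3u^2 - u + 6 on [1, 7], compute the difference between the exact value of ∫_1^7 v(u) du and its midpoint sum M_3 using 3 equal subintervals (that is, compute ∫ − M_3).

6

Exact integral: ∫_1^7 v(u) du = 354.
M_3 = 348.
Error = 354 − 348 = 6.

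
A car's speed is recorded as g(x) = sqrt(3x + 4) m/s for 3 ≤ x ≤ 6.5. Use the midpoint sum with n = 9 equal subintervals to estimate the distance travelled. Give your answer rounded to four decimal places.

14.9003

Δx = (6.5 − 3)/9 = 7/18.
Midpoints: 115/36, 43/12, 143/36, 157/36, 4.75, 185/36, 199/36, 71/12, 227/36.
g(115/36) ≈ 3.6856, g(43/12) ≈ 3.8406, g(143/36) ≈ 3.9896, g(157/36) ≈ 4.1332, g(4.75) ≈ 4.2720, g(185/36) ≈ 4.4064, g(199/36) ≈ 4.5369, g(71/12) ≈ 4.6637, g(227/36) ≈ 4.7871.
Sum = Δx · [g(115/36) + g(43/12) + g(143/36) + ...].
Sum ≈ 14.9003.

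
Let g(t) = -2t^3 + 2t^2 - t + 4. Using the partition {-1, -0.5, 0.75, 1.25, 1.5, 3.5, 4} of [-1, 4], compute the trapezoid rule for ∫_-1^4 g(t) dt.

Subinterval widths: 0.5, 1.25, 0.5, 0.25, 2, 0.5.
g(-1) = 9, g(-0.5) = 5.25, g(0.75) = 3.53125, g(1.25) = 1.96875, g(1.5) = 0.25, g(3.5) = -60.75, g(4) = -96.
On each subinterval the trapezoid contributes (Δt_i/2)·[g(t_{i-1}) + g(t_i)].
Sum = -88.984375.

-88.984375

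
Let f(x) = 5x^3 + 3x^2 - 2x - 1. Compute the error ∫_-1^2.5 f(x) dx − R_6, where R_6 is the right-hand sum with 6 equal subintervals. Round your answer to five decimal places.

Exact integral: ∫_-1^2.5 f(x) dx = 55.453125.
R_6 ≈ 85.0785590.
Error ≈ 55.453125 − 85.0785590 ≈ -29.62543.

-29.62543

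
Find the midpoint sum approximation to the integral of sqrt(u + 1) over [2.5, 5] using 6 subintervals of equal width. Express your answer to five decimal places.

Δu = (5 − 2.5)/6 = 5/12.
Midpoints: 65/24, 3.125, 85/24, 95/24, 4.375, 115/24.
f(65/24) ≈ 1.92570, f(3.125) ≈ 2.03101, f(85/24) ≈ 2.13112, f(95/24) ≈ 2.22673, f(4.375) ≈ 2.31840, f(115/24) ≈ 2.40659.
Sum = Δu · [f(65/24) + f(3.125) + f(85/24) + ...].
Sum ≈ 5.43315.

5.43315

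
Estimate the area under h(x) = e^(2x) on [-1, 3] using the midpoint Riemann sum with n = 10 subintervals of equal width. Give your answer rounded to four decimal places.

196.3682

Δx = (3 − (-1))/10 = 0.4.
Midpoints: -0.8, -0.4, 0, 0.4, 0.8, 1.2, 1.6, 2, 2.4, 2.8.
h(-0.8) ≈ 0.2019, h(-0.4) ≈ 0.4493, h(0) ≈ 1.0000, h(0.4) ≈ 2.2255, h(0.8) ≈ 4.9530, h(1.2) ≈ 11.0232, h(1.6) ≈ 24.5325, h(2) ≈ 54.5982, h(2.4) ≈ 121.5104, h(2.8) ≈ 270.4264.
Sum = Δx · [h(-0.8) + h(-0.4) + h(0) + ...].
Sum ≈ 196.3682.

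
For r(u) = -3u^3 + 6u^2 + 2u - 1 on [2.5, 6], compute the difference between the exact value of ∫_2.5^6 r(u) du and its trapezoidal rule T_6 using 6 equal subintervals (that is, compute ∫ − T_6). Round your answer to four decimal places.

Exact integral: ∫_2.5^6 r(u) du = -515.703125.
T_6 ≈ -522.104601.
Error ≈ -515.703125 − (-522.104601) ≈ 6.4015.

6.4015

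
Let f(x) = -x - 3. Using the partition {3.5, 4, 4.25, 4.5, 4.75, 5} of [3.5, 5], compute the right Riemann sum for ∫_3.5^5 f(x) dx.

Subinterval widths: 0.5, 0.25, 0.25, 0.25, 0.25.
Right endpoints: 4, 4.25, 4.5, 4.75, 5.
f(4) = -7, f(4.25) = -7.25, f(4.5) = -7.5, f(4.75) = -7.75, f(5) = -8.
Sum = Σ Δx_i · f(x_i).
Sum = -11.125.

-11.125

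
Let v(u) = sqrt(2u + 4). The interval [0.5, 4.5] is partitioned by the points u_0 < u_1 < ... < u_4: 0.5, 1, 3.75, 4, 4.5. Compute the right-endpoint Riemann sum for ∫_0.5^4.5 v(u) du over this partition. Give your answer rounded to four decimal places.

Subinterval widths: 0.5, 2.75, 0.25, 0.5.
Right endpoints: 1, 3.75, 4, 4.5.
v(1) ≈ 2.4495, v(3.75) ≈ 3.3912, v(4) ≈ 3.4641, v(4.5) ≈ 3.6056.
Sum = Σ Δu_i · v(u_i).
Sum ≈ 13.2192.

13.2192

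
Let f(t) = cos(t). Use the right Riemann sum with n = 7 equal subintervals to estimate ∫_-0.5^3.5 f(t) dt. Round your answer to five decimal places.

Δt = (3.5 − (-0.5))/7 = 4/7.
Right endpoints: 1/14, 9/14, 17/14, 25/14, 33/14, 41/14, 3.5.
f(1/14) ≈ 0.99745, f(9/14) ≈ 0.80039, f(17/14) ≈ 0.34901, f(25/14) ≈ -0.21327, f(33/14) ≈ -0.70778, f(41/14) ≈ -0.97740, f(3.5) ≈ -0.93646.
Sum = Δt · [f(1/14) + f(9/14) + f(17/14) + ...].
Sum ≈ -0.39317.

-0.39317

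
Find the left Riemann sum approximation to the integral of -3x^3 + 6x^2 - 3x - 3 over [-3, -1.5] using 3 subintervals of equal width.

Δx = (-1.5 − (-3))/3 = 0.5.
Left endpoints: -3, -2.5, -2.
f(-3) = 141, f(-2.5) = 88.875, f(-2) = 51.
Sum = Δx · [f(-3) + f(-2.5) + f(-2)].
Sum = 140.4375.

140.4375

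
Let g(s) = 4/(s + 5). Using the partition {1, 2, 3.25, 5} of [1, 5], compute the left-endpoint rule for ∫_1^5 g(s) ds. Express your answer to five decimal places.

2.22944

Subinterval widths: 1, 1.25, 1.75.
Left endpoints: 1, 2, 3.25.
g(1) = 2/3, g(2) = 4/7, g(3.25) = 16/33.
Sum = Σ Δs_i · g(s_i).
Sum ≈ 2.22944.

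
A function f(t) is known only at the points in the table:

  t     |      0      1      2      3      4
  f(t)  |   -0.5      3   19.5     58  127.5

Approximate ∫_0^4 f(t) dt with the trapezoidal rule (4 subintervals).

144

Δt = 1.
T_4 = (1/2)·[(-0.5) + 2·3 + 2·19.5 + 2·58 + 127.5] = 144.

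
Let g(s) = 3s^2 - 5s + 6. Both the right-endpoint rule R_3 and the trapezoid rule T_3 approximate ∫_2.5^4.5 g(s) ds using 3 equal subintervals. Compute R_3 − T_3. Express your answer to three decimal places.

R_3 ≈ 63.61111.
T_3 ≈ 52.94444.
R_3 − T_3 ≈ 10.667.

10.667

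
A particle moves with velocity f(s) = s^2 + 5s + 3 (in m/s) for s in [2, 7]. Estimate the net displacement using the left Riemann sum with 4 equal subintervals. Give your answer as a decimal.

Δs = (7 − 2)/4 = 1.25.
Left endpoints: 2, 3.25, 4.5, 5.75.
f(2) = 17, f(3.25) = 29.8125, f(4.5) = 45.75, f(5.75) = 64.8125.
Sum = Δs · [f(2) + f(3.25) + f(4.5) + f(5.75)].
Sum = 196.71875.

196.71875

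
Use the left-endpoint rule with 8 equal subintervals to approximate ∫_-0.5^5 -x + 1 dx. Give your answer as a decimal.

Δx = (5 − (-0.5))/8 = 0.6875.
Left endpoints: -0.5, 0.1875, 0.875, 1.5625, 2.25, 2.9375, 3.625, 4.3125.
f(-0.5) = 1.5, f(0.1875) = 0.8125, f(0.875) = 0.125, f(1.5625) = -0.5625, f(2.25) = -1.25, f(2.9375) = -1.9375, f(3.625) = -2.625, f(4.3125) = -3.3125.
Sum = Δx · [f(-0.5) + f(0.1875) + f(0.875) + ...].
Sum = -4.984375.

-4.984375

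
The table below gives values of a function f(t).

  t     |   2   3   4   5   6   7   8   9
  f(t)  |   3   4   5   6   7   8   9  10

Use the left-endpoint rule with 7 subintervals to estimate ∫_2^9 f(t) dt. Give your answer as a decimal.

42

Δt = 1.
Sum = 1·[3 + 4 + 5 + 6 + 7 + 8 + 9] = 42.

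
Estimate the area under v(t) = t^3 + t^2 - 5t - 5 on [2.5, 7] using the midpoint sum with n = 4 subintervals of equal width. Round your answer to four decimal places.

Δt = (7 − 2.5)/4 = 1.125.
Midpoints: 3.0625, 4.1875, 5.3125, 6.4375.
v(3.0625) = 72865/4096, v(4.1875) = 266347/4096, v(5.3125) = 600445/4096, v(6.4375) = 1110151/4096.
Sum = Δt · [v(3.0625) + v(4.1875) + v(5.3125) + v(6.4375)].
Sum ≈ 562.9966.

562.9966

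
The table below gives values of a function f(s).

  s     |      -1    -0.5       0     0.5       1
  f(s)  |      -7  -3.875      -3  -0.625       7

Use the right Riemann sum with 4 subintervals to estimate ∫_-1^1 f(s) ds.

-0.25

Δs = 0.5.
Sum = 0.5·[(-3.875) + (-3) + (-0.625) + 7] = -0.25.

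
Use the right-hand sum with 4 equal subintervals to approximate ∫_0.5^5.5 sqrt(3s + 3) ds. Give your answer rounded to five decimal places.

Δs = (5.5 − 0.5)/4 = 1.25.
Right endpoints: 1.75, 3, 4.25, 5.5.
f(1.75) ≈ 2.87228, f(3) ≈ 3.46410, f(4.25) ≈ 3.96863, f(5.5) ≈ 4.41588.
Sum = Δs · [f(1.75) + f(3) + f(4.25) + f(5.5)].
Sum ≈ 18.40111.

18.40111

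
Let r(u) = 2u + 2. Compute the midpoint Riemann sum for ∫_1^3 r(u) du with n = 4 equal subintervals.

12

Δu = (3 − 1)/4 = 0.5.
Midpoints: 1.25, 1.75, 2.25, 2.75.
r(1.25) = 4.5, r(1.75) = 5.5, r(2.25) = 6.5, r(2.75) = 7.5.
Sum = Δu · [r(1.25) + r(1.75) + r(2.25) + r(2.75)].
Sum = 12.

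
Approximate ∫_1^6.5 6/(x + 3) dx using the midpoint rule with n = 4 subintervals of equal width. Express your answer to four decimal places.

5.1662

Δx = (6.5 − 1)/4 = 1.375.
Midpoints: 1.6875, 3.0625, 4.4375, 5.8125.
f(1.6875) = 1.28, f(3.0625) = 96/97, f(4.4375) = 96/119, f(5.8125) = 32/47.
Sum = Δx · [f(1.6875) + f(3.0625) + f(4.4375) + f(5.8125)].
Sum ≈ 5.1662.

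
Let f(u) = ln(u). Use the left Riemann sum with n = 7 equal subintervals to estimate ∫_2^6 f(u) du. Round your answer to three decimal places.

5.041

Δu = (6 − 2)/7 = 4/7.
Left endpoints: 2, 18/7, 22/7, 26/7, 30/7, 34/7, 38/7.
f(2) ≈ 0.693, f(18/7) ≈ 0.944, f(22/7) ≈ 1.145, f(26/7) ≈ 1.312, f(30/7) ≈ 1.455, f(34/7) ≈ 1.580, f(38/7) ≈ 1.692.
Sum = Δu · [f(2) + f(18/7) + f(22/7) + ...].
Sum ≈ 5.041.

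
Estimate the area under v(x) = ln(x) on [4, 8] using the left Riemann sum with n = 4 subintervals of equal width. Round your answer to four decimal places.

6.7334

Δx = (8 − 4)/4 = 1.
Left endpoints: 4, 5, 6, 7.
v(4) ≈ 1.3863, v(5) ≈ 1.6094, v(6) ≈ 1.7918, v(7) ≈ 1.9459.
Sum = Δx · [v(4) + v(5) + v(6) + v(7)].
Sum ≈ 6.7334.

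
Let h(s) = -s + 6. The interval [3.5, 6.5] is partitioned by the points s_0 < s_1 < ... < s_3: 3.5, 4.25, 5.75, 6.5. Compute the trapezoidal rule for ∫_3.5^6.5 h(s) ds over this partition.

3

Subinterval widths: 0.75, 1.5, 0.75.
h(3.5) = 2.5, h(4.25) = 1.75, h(5.75) = 0.25, h(6.5) = -0.5.
On each subinterval the trapezoid contributes (Δs_i/2)·[h(s_{i-1}) + h(s_i)].
Sum = 3.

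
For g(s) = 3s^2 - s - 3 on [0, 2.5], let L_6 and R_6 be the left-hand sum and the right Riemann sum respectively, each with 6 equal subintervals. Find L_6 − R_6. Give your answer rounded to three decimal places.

L_6 ≈ 1.83160.
R_6 ≈ 8.60243.
L_6 − R_6 ≈ -6.771.

-6.771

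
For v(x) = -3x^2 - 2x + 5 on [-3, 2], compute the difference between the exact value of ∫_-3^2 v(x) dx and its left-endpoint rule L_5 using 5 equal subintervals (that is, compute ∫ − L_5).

Exact integral: ∫_-3^2 v(x) dx = -5.
L_5 = -10.
Error = -5 − (-10) = 5.

5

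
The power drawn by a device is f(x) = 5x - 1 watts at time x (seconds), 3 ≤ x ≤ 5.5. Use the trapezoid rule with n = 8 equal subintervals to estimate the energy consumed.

50.625

Δx = (5.5 − 3)/8 = 0.3125.
f(3) = 14, f(3.3125) = 15.5625, f(3.625) = 17.125, f(3.9375) = 18.6875, f(4.25) = 20.25, f(4.5625) = 21.8125, f(4.875) = 23.375, f(5.1875) = 24.9375, f(5.5) = 26.5.
T_8 = (Δx/2)·[f(x_0) + 2f(x_1) + ... + 2f(x_{7}) + f(x_8)].
Sum = 50.625.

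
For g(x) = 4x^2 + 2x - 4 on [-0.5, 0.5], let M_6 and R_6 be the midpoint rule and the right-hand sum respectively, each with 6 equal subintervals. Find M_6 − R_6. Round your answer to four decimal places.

-0.1944

M_6 ≈ -3.675926.
R_6 ≈ -3.481481.
M_6 − R_6 ≈ -0.1944.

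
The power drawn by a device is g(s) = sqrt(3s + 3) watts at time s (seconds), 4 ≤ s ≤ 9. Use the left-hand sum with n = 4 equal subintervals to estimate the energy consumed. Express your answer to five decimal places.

22.58750

Δs = (9 − 4)/4 = 1.25.
Left endpoints: 4, 5.25, 6.5, 7.75.
g(4) ≈ 3.87298, g(5.25) ≈ 4.33013, g(6.5) ≈ 4.74342, g(7.75) ≈ 5.12348.
Sum = Δs · [g(4) + g(5.25) + g(6.5) + g(7.75)].
Sum ≈ 22.58750.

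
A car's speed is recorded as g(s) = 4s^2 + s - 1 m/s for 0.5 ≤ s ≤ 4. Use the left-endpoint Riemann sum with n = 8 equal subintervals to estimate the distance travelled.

Δs = (4 − 0.5)/8 = 0.4375.
Left endpoints: 0.5, 0.9375, 1.375, 1.8125, 2.25, 2.6875, 3.125, 3.5625.
g(0.5) = 0.5, g(0.9375) = 3.453125, g(1.375) = 7.9375, g(1.8125) = 13.953125, g(2.25) = 21.5, g(2.6875) = 30.578125, g(3.125) = 41.1875, g(3.5625) = 53.328125.
Sum = Δs · [g(0.5) + g(0.9375) + g(1.375) + ...].
Sum = 75.44140625.

75.44140625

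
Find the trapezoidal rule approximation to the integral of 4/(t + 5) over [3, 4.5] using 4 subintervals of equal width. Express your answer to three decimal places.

0.688

Δt = (4.5 − 3)/4 = 0.375.
f(3) = 0.5, f(3.375) = 32/67, f(3.75) = 16/35, f(4.125) = 32/73, f(4.5) = 8/19.
T_4 = (Δt/2)·[f(t_0) + 2f(t_1) + 2f(t_2) + 2f(t_3) + f(t_4)].
Sum ≈ 0.688.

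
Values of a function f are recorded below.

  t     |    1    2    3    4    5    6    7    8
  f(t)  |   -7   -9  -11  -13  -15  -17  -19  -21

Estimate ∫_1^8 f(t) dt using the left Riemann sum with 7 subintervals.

Δt = 1.
Sum = 1·[(-7) + (-9) + (-11) + (-13) + (-15) + (-17) + (-19)] = -91.

-91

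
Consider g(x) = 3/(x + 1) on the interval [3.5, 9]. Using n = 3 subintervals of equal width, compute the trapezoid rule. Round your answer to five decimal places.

2.42800

Δx = (9 − 3.5)/3 = 11/6.
g(3.5) = 2/3, g(16/3) = 9/19, g(43/6) = 18/49, g(9) = 0.3.
T_3 = (Δx/2)·[g(x_0) + 2g(x_1) + 2g(x_2) + g(x_3)].
Sum ≈ 2.42800.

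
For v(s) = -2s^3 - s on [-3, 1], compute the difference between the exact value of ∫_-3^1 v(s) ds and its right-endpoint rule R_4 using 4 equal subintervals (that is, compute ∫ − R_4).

Exact integral: ∫_-3^1 v(s) ds = 44.
R_4 = 18.
Error = 44 − 18 = 26.

26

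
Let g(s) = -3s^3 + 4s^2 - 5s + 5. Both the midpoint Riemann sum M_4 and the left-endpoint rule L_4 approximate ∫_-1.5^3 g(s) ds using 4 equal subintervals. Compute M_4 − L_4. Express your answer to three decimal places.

-44.811

M_4 ≈ -9.52295.
L_4 ≈ 35.28809.
M_4 − L_4 ≈ -44.811.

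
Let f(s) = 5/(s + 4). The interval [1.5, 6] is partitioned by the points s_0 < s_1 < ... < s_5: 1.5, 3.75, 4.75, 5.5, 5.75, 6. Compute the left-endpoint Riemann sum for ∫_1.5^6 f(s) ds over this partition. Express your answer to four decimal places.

Subinterval widths: 2.25, 1, 0.75, 0.25, 0.25.
Left endpoints: 1.5, 3.75, 4.75, 5.5, 5.75.
f(1.5) = 10/11, f(3.75) = 20/31, f(4.75) = 4/7, f(5.5) = 10/19, f(5.75) = 20/39.
Sum = Σ Δs_i · f(s_i).
Sum ≈ 3.3790.

3.3790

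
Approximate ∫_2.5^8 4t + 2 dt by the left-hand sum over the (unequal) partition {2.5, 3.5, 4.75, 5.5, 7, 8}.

Subinterval widths: 1, 1.25, 0.75, 1.5, 1.
Left endpoints: 2.5, 3.5, 4.75, 5.5, 7.
f(2.5) = 12, f(3.5) = 16, f(4.75) = 21, f(5.5) = 24, f(7) = 30.
Sum = Σ Δt_i · f(t_i).
Sum = 113.75.

113.75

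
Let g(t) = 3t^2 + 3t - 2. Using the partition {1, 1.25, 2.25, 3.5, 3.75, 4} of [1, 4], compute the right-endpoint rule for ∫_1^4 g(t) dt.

105.46875

Subinterval widths: 0.25, 1, 1.25, 0.25, 0.25.
Right endpoints: 1.25, 2.25, 3.5, 3.75, 4.
g(1.25) = 6.4375, g(2.25) = 19.9375, g(3.5) = 45.25, g(3.75) = 51.4375, g(4) = 58.
Sum = Σ Δt_i · g(t_i).
Sum = 105.46875.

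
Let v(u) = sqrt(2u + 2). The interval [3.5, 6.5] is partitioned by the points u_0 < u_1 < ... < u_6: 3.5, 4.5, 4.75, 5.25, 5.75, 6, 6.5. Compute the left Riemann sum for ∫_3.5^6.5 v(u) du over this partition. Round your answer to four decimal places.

10.0819

Subinterval widths: 1, 0.25, 0.5, 0.5, 0.25, 0.5.
Left endpoints: 3.5, 4.5, 4.75, 5.25, 5.75, 6.
v(3.5) ≈ 3.0000, v(4.5) ≈ 3.3166, v(4.75) ≈ 3.3912, v(5.25) ≈ 3.5355, v(5.75) ≈ 3.6742, v(6) ≈ 3.7417.
Sum = Σ Δu_i · v(u_i).
Sum ≈ 10.0819.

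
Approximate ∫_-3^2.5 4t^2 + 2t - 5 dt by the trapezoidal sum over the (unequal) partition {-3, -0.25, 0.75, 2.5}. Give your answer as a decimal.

44.6875

Subinterval widths: 2.75, 1, 1.75.
f(-3) = 25, f(-0.25) = -5.25, f(0.75) = -1.25, f(2.5) = 25.
On each subinterval the trapezoid contributes (Δt_i/2)·[f(t_{i-1}) + f(t_i)].
Sum = 44.6875.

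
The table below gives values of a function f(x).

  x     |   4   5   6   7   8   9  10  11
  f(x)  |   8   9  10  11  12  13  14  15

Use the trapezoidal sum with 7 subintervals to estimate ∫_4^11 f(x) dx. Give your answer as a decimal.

80.5

Δx = 1.
T_7 = (1/2)·[8 + 2·9 + 2·10 + 2·11 + 2·12 + 2·13 + 2·14 + 15] = 80.5.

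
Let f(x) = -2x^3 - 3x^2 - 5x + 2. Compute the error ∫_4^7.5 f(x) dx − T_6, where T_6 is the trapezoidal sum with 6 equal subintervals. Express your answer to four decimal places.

7.4436

Exact integral: ∫_4^7.5 f(x) dx = -1905.53125.
T_6 ≈ -1912.974826.
Error ≈ -1905.53125 − (-1912.974826) ≈ 7.4436.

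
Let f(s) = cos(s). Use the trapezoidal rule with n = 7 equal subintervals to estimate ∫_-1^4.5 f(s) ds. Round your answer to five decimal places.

-0.12899

Δs = (4.5 − (-1))/7 = 11/14.
f(-1) ≈ 0.54030, f(-3/14) ≈ 0.97713, f(4/7) ≈ 0.84113, f(19/14) ≈ 0.21203, f(15/7) ≈ -0.54137, f(41/14) ≈ -0.97740, f(26/7) ≈ -0.84044, f(4.5) ≈ -0.21080.
T_7 = (Δs/2)·[f(s_0) + 2f(s_1) + ... + 2f(s_{6}) + f(s_7)].
Sum ≈ -0.12899.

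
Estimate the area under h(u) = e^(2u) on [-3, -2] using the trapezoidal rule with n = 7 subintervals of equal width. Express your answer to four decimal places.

0.0080

Δu = (-2 − (-3))/7 = 1/7.
h(-3) ≈ 0.0025, h(-20/7) ≈ 0.0033, h(-19/7) ≈ 0.0044, h(-18/7) ≈ 0.0058, h(-17/7) ≈ 0.0078, h(-16/7) ≈ 0.0103, h(-15/7) ≈ 0.0138, h(-2) ≈ 0.0183.
T_7 = (Δu/2)·[h(u_0) + 2h(u_1) + ... + 2h(u_{6}) + h(u_7)].
Sum ≈ 0.0080.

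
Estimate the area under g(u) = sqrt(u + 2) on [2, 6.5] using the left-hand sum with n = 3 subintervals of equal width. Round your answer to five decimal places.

Δu = (6.5 − 2)/3 = 1.5.
Left endpoints: 2, 3.5, 5.
g(2) ≈ 2.00000, g(3.5) ≈ 2.34521, g(5) ≈ 2.64575.
Sum = Δu · [g(2) + g(3.5) + g(5)].
Sum ≈ 10.48644.

10.48644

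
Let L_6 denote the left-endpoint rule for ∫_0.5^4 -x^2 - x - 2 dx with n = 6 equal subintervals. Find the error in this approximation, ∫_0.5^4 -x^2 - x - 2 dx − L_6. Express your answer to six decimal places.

-5.416088

Exact integral: ∫_0.5^4 f(x) dx ≈ -36.16666667.
L_6 ≈ -30.75057870.
Error ≈ -36.16666667 − (-30.75057870) ≈ -5.416088.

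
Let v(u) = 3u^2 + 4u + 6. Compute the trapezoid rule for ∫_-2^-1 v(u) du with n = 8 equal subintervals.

Δu = (-1 − (-2))/8 = 0.125.
v(-2) = 10, v(-1.875) = 9.046875, v(-1.75) = 8.1875, v(-1.625) = 7.421875, v(-1.5) = 6.75, v(-1.375) = 6.171875, v(-1.25) = 5.6875, v(-1.125) = 5.296875, v(-1) = 5.
T_8 = (Δu/2)·[v(u_0) + 2v(u_1) + ... + 2v(u_{7}) + v(u_8)].
Sum = 7.0078125.

7.0078125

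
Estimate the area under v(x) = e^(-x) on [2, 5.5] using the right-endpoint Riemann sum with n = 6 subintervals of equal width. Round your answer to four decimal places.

0.0967

Δx = (5.5 − 2)/6 = 7/12.
Right endpoints: 31/12, 19/6, 3.75, 13/3, 59/12, 5.5.
v(31/12) ≈ 0.0755, v(19/6) ≈ 0.0421, v(3.75) ≈ 0.0235, v(13/3) ≈ 0.0131, v(59/12) ≈ 0.0073, v(5.5) ≈ 0.0041.
Sum = Δx · [v(31/12) + v(19/6) + v(3.75) + ...].
Sum ≈ 0.0967.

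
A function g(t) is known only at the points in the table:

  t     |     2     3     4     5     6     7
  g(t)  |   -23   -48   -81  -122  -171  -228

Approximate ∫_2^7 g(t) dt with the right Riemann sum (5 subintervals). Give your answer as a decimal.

Δt = 1.
Sum = 1·[(-48) + (-81) + (-122) + (-171) + (-228)] = -650.

-650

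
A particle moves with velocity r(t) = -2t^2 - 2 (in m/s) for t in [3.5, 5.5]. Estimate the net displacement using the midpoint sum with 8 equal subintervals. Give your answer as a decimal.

-86.3125

Δt = (5.5 − 3.5)/8 = 0.25.
Midpoints: 3.625, 3.875, 4.125, 4.375, 4.625, 4.875, 5.125, 5.375.
r(3.625) = -28.28125, r(3.875) = -32.03125, r(4.125) = -36.03125, r(4.375) = -40.28125, r(4.625) = -44.78125, r(4.875) = -49.53125, r(5.125) = -54.53125, r(5.375) = -59.78125.
Sum = Δt · [r(3.625) + r(3.875) + r(4.125) + ...].
Sum = -86.3125.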